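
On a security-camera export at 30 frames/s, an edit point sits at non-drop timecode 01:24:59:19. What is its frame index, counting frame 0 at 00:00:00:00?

frame 152989

Total seconds to the label: (1 × 3600 + 24 × 60 + 59) = 5099.
Frame index = 5099 × 30 + 19 = 152989.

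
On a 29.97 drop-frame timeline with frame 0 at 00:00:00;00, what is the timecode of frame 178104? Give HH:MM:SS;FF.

Each 10-minute DF block holds 10 × 60 × 30 − 9 × 2 = 17982 frames. 178104 ÷ 17982 → 9 full blocks, remainder 16266.
Within the partial block the first minute is 1800 frames and each further minute 1798, so 9 further minute boundaries passed. Total skipped labels = 18 × 9 + 2 × 9 = 180.
Non-drop label index = 178104 + 180 = 178284; at 30 labels/s that is 01:39:02:24, i.e. DF 01:39:02;24.

01:39:02;24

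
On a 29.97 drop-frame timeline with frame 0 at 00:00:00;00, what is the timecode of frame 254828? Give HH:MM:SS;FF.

02:21:42;22

Ten DF minutes hold 17982 frames, so frame 254828 lies in block 14 (frames 251748–269729) with 3080 frames into that block.
The block's first minute is 1800 frames and the rest 1798 each; 3080 frames reaches minute 1, so 14 × 18 + 1 × 2 = 254 labels have been skipped so far.
Adding those back, label number 254828 + 254 = 255082 at 30 labels/s is 8502 s + 22 f = 2 h 21 min 42 s frame 22, i.e. 02:21:42;22.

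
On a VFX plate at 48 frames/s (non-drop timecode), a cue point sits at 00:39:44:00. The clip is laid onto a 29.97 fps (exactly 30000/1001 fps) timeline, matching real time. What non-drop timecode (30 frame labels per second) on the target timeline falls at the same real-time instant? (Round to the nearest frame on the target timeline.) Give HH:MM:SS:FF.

Source frame index: (0×3600 + 39×60 + 44) × 48 + 0 = 114432.
Real time: 114432 / (48) = 2384 s.
Target frame: (2384) × (30000/1001) = 71520000/1001 ≈ 71448.551 → 71449.
At 30 labels/s: frame 71449 → 00:39:41:19.

00:39:41:19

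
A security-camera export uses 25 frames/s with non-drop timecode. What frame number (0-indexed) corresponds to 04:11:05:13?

Total seconds to the label: (4 × 3600 + 11 × 60 + 5) = 15065.
Frame index = 15065 × 25 + 13 = 376638.

376638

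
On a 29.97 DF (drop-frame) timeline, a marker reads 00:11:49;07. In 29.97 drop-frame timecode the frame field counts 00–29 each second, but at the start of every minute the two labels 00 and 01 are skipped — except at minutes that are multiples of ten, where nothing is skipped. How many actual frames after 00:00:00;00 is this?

21257

Complete 10-minute blocks: 1, each 17982 frames → 17982.
Remaining 1 whole minute in the current block: 1800 + 0 × 1798 = 1800 frames.
Within the current minute: 49 × 30 + 7 − 2 = 1475 (labels ;00/;01 skipped at this minute). Total = 17982 + 1800 + 1475 = 21257.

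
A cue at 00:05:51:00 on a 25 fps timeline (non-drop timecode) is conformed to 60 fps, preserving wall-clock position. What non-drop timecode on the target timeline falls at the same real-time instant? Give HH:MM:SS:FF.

00:05:51:00

Source frame index: (0×3600 + 5×60 + 51) × 25 + 0 = 8775.
Real time: 8775 / (25) = 351 s.
Target frame: (351) × (60) = 21060.
At 60 labels/s: frame 21060 → 00:05:51:00.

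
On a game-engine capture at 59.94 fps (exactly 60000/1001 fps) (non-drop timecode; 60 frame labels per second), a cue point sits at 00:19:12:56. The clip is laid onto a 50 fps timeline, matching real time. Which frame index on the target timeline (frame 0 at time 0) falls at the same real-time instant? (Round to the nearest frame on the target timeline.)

Source frame index: (0×3600 + 19×60 + 12) × 60 + 56 = 69176.
Real time: 69176 / (60000/1001) = 8655647/7500 s.
Target frame: (8655647/7500) × (50) = 8655647/150 ≈ 57704.313 → 57704.

frame 57704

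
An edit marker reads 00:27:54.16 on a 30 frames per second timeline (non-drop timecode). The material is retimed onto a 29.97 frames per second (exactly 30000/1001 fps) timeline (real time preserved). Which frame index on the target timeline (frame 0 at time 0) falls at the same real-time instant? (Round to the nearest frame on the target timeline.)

Source frame index: (0×3600 + 27×60 + 54) × 30 + 16 = 50236.
Real time: 50236 / (30) = 25118/15 s.
Target frame: (25118/15) × (30000/1001) = 50236000/1001 ≈ 50185.814 → 50186.

frame 50186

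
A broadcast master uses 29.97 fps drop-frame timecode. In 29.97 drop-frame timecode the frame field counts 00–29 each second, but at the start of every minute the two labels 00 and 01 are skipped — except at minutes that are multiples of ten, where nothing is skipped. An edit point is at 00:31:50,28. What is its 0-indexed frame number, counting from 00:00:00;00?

Complete 10-minute blocks: 3, each 17982 frames → 53946.
Remaining 1 whole minute in the current block: 1800 + 0 × 1798 = 1800 frames.
Within the current minute: 50 × 30 + 28 − 2 = 1526 (labels ;00/;01 skipped at this minute). Total = 53946 + 1800 + 1526 = 57272.

57272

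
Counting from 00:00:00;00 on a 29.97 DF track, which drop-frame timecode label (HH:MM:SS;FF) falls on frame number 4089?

Ten DF minutes hold 17982 frames, so frame 4089 lies in block 0 (frames 0–17981) with 4089 frames into that block.
The block's first minute is 1800 frames and the rest 1798 each; 4089 frames reaches minute 2, so 0 × 18 + 2 × 2 = 4 labels have been skipped so far.
Adding those back, label number 4089 + 4 = 4093 at 30 labels/s is 136 s + 13 f = 0 h 2 min 16 s frame 13, i.e. 00:02:16;13.

00:02:16;13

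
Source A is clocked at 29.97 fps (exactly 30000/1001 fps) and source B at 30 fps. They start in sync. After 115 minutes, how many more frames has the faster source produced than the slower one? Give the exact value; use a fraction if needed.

115 min = 6900 s.
A emits 30000/1001 × 6900 = 207000000/1001 frames; B emits 30 × 6900 = 207000.
Difference = 207000/1001 frames (≈ 206.7932); B is ahead of A.

207000/1001 frames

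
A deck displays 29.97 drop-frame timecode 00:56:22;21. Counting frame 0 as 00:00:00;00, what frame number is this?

As if non-drop at 30 labels/s: (0 × 3600 + 56 × 60 + 22) × 30 + 21 = 101481.
Minute boundaries passed: 56; those not divisible by 10: 56 − 5 = 51; dropped labels = 2 × 51 = 102.
Actual frame index = 101481 − 102 = 101379.

101379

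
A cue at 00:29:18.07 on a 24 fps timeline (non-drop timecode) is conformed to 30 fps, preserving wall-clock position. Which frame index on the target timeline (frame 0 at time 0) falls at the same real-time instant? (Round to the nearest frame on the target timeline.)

frame 52749

Source frame index: (0×3600 + 29×60 + 18) × 24 + 7 = 42199.
Real time: 42199 / (24) = 42199/24 s.
Target frame: (42199/24) × (30) = 210995/4 ≈ 52748.750 → 52749.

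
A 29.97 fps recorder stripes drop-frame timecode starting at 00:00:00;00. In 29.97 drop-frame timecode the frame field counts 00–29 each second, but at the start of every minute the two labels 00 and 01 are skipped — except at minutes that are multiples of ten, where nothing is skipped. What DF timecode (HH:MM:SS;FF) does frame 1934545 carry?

17:55:49;11

Ten DF minutes hold 17982 frames, so frame 1934545 lies in block 107 (frames 1924074–1942055) with 10471 frames into that block.
The block's first minute is 1800 frames and the rest 1798 each; 10471 frames reaches minute 5, so 107 × 18 + 5 × 2 = 1936 labels have been skipped so far.
Adding those back, label number 1934545 + 1936 = 1936481 at 30 labels/s is 64549 s + 11 f = 17 h 55 min 49 s frame 11, i.e. 17:55:49;11.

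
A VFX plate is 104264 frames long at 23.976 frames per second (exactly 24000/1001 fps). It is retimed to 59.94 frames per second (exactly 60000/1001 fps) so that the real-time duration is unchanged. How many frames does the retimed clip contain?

260660 frames

Target frames = source frames × (target rate / source rate) = 104264 × (60000/1001)/(24000/1001) = 104264 × 5/2 = 260660.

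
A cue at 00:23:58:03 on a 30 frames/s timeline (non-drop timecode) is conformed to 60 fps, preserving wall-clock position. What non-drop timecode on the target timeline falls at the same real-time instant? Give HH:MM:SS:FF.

00:23:58:06

Source frame index: (0×3600 + 23×60 + 58) × 30 + 3 = 43143.
Real time: 43143 / (30) = 14381/10 s.
Target frame: (14381/10) × (60) = 86286.
At 60 labels/s: frame 86286 → 00:23:58:06.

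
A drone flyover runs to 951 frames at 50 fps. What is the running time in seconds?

Running time = 951 / (50) = 19.02 s.

19.02 seconds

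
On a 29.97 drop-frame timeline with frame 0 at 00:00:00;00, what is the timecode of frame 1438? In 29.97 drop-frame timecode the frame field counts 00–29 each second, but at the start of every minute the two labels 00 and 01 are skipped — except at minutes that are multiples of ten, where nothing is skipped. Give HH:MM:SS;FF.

00:00:47;28

Ten DF minutes hold 17982 frames, so frame 1438 lies in block 0 (frames 0–17981) with 1438 frames into that block.
The block's first minute is 1800 frames and the rest 1798 each; 1438 frames reaches minute 0, so 0 × 18 + 0 × 2 = 0 labels have been skipped so far.
Adding those back, label number 1438 + 0 = 1438 at 30 labels/s is 47 s + 28 f = 0 h 0 min 47 s frame 28, i.e. 00:00:47;28.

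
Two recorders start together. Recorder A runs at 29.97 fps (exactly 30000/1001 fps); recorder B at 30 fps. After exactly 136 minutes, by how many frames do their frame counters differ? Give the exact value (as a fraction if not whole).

244800/1001 frames

136 min = 8160 s.
A emits 30000/1001 × 8160 = 244800000/1001 frames; B emits 30 × 8160 = 244800.
Difference = 244800/1001 frames (≈ 244.5554); B is ahead of A.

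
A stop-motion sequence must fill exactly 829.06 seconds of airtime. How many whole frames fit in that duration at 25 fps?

20726 frames

Frames = 829.06 × 25 = 41453/2 ≈ 20726.5000.
Complete frames: 20726.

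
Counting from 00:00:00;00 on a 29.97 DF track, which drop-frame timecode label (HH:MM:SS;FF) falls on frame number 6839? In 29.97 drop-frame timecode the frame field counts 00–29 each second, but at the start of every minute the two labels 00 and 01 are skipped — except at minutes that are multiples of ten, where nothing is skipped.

00:03:48;05

Ten DF minutes hold 17982 frames, so frame 6839 lies in block 0 (frames 0–17981) with 6839 frames into that block.
The block's first minute is 1800 frames and the rest 1798 each; 6839 frames reaches minute 3, so 0 × 18 + 3 × 2 = 6 labels have been skipped so far.
Adding those back, label number 6839 + 6 = 6845 at 30 labels/s is 228 s + 5 f = 0 h 3 min 48 s frame 5, i.e. 00:03:48;05.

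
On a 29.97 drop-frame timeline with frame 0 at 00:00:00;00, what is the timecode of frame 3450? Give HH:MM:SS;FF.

00:01:55;02

Each 10-minute DF block holds 10 × 60 × 30 − 9 × 2 = 17982 frames. 3450 ÷ 17982 → 0 full blocks, remainder 3450.
Within the partial block the first minute is 1800 frames and each further minute 1798, so 1 further minute boundary passed. Total skipped labels = 18 × 0 + 2 × 1 = 2.
Non-drop label index = 3450 + 2 = 3452; at 30 labels/s that is 00:01:55:02, i.e. DF 00:01:55;02.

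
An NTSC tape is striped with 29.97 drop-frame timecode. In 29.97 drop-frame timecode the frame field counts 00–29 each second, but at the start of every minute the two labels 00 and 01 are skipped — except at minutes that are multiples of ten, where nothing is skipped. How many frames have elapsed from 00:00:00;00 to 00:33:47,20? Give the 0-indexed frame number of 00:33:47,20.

As if non-drop at 30 labels/s: (0 × 3600 + 33 × 60 + 47) × 30 + 20 = 60830.
Minute boundaries passed: 33; those not divisible by 10: 33 − 3 = 30; dropped labels = 2 × 30 = 60.
Actual frame index = 60830 − 60 = 60770.

60770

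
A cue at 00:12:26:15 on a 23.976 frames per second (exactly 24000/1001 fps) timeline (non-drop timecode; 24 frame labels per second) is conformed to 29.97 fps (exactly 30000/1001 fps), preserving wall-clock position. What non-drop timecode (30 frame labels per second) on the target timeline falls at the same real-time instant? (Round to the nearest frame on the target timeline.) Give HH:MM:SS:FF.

Source frame index: (0×3600 + 12×60 + 26) × 24 + 15 = 17919.
Real time: 17919 / (24000/1001) = 5978973/8000 s.
Target frame: (5978973/8000) × (30000/1001) = 89595/4 ≈ 22398.750 → 22399.
At 30 labels/s: frame 22399 → 00:12:26:19.

00:12:26:19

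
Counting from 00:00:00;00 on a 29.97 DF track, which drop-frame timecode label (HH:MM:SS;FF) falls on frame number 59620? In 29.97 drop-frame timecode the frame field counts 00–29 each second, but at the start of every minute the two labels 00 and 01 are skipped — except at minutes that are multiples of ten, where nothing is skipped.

00:33:09;10

Each 10-minute DF block holds 10 × 60 × 30 − 9 × 2 = 17982 frames. 59620 ÷ 17982 → 3 full blocks, remainder 5674.
Within the partial block the first minute is 1800 frames and each further minute 1798, so 3 further minute boundaries passed. Total skipped labels = 18 × 3 + 2 × 3 = 60.
Non-drop label index = 59620 + 60 = 59680; at 30 labels/s that is 00:33:09:10, i.e. DF 00:33:09;10.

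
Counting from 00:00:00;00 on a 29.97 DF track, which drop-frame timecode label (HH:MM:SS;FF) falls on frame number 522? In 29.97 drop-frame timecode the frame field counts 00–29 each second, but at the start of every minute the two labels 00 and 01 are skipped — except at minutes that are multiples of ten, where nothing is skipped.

00:00:17;12

Ten DF minutes hold 17982 frames, so frame 522 lies in block 0 (frames 0–17981) with 522 frames into that block.
The block's first minute is 1800 frames and the rest 1798 each; 522 frames reaches minute 0, so 0 × 18 + 0 × 2 = 0 labels have been skipped so far.
Adding those back, label number 522 + 0 = 522 at 30 labels/s is 17 s + 12 f = 0 h 0 min 17 s frame 12, i.e. 00:00:17;12.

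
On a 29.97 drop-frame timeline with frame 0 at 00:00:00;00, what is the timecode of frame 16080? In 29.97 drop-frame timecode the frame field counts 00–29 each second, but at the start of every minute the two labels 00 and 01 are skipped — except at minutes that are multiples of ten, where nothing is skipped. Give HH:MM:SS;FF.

Each 10-minute DF block holds 10 × 60 × 30 − 9 × 2 = 17982 frames. 16080 ÷ 17982 → 0 full blocks, remainder 16080.
Within the partial block the first minute is 1800 frames and each further minute 1798, so 8 further minute boundaries passed. Total skipped labels = 18 × 0 + 2 × 8 = 16.
Non-drop label index = 16080 + 16 = 16096; at 30 labels/s that is 00:08:56:16, i.e. DF 00:08:56;16.

00:08:56;16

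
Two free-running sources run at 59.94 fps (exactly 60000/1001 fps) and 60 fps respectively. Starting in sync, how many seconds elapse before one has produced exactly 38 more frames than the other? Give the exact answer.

The gap grows by |60 − 60000/1001| = 60/1001 frames per second.
Time for a 38-frame gap: 38 ÷ (60/1001) = 19019/30 s.

19019/30 seconds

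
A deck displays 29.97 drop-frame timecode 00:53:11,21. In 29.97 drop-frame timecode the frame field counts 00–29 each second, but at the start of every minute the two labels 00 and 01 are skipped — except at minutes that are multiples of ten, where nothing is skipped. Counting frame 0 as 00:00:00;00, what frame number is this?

95655

As if non-drop at 30 labels/s: (0 × 3600 + 53 × 60 + 11) × 30 + 21 = 95751.
Minute boundaries passed: 53; those not divisible by 10: 53 − 5 = 48; dropped labels = 2 × 48 = 96.
Actual frame index = 95751 − 96 = 95655.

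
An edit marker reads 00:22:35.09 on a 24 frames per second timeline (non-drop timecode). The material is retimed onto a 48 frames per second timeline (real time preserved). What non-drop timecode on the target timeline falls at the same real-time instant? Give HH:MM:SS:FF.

Source frame index: (0×3600 + 22×60 + 35) × 24 + 9 = 32529.
Real time: 32529 / (24) = 10843/8 s.
Target frame: (10843/8) × (48) = 65058.
At 48 labels/s: frame 65058 → 00:22:35:18.

00:22:35:18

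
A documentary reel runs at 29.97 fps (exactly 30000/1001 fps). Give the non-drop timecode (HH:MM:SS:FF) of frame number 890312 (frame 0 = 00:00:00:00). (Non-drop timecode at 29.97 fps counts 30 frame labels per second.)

890312 ÷ 30 = 29677 full seconds, remainder 2 frames.
29677 s = 8 h 14 min 37 s.
Timecode: 08:14:37:02.

08:14:37:02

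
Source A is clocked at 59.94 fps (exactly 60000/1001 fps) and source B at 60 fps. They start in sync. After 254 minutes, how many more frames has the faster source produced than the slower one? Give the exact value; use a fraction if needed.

254 min = 15240 s.
A emits 60000/1001 × 15240 = 914400000/1001 frames; B emits 60 × 15240 = 914400.
Difference = 914400/1001 frames (≈ 913.4865); B is ahead of A.

914400/1001 frames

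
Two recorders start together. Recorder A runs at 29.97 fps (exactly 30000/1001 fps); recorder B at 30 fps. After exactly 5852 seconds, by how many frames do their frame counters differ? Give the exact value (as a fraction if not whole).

2280/13 frames

A emits 30000/1001 × 5852 = 2280000/13 frames; B emits 30 × 5852 = 175560.
Difference = 2280/13 frames (≈ 175.3846); B is ahead of A.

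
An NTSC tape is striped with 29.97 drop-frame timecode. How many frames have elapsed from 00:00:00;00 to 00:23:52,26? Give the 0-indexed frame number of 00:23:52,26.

Complete 10-minute blocks: 2, each 17982 frames → 35964.
Remaining 3 whole minutes in the current block: 1800 + 2 × 1798 = 5396 frames.
Within the current minute: 52 × 30 + 26 − 2 = 1584 (labels ;00/;01 skipped at this minute). Total = 35964 + 5396 + 1584 = 42944.

42944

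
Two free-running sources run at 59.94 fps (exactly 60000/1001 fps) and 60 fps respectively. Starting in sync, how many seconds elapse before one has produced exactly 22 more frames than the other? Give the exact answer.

The gap grows by |60 − 60000/1001| = 60/1001 frames per second.
Time for a 22-frame gap: 22 ÷ (60/1001) = 11011/30 s.

11011/30 seconds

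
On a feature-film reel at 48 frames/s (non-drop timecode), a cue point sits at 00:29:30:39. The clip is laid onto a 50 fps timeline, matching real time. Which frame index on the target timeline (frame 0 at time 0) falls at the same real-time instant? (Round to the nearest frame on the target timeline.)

frame 88541

Source frame index: (0×3600 + 29×60 + 30) × 48 + 39 = 84999.
Real time: 84999 / (48) = 28333/16 s.
Target frame: (28333/16) × (50) = 708325/8 ≈ 88540.625 → 88541.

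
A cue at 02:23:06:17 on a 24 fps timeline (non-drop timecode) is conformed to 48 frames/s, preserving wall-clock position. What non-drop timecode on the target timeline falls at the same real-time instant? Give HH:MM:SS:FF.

02:23:06:34

Source frame index: (2×3600 + 23×60 + 6) × 24 + 17 = 206081.
Real time: 206081 / (24) = 206081/24 s.
Target frame: (206081/24) × (48) = 412162.
At 48 labels/s: frame 412162 → 02:23:06:34.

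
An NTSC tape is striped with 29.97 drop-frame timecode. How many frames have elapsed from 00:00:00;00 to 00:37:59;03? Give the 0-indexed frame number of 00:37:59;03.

68305

As if non-drop at 30 labels/s: (0 × 3600 + 37 × 60 + 59) × 30 + 3 = 68373.
Minute boundaries passed: 37; those not divisible by 10: 37 − 3 = 34; dropped labels = 2 × 34 = 68.
Actual frame index = 68373 − 68 = 68305.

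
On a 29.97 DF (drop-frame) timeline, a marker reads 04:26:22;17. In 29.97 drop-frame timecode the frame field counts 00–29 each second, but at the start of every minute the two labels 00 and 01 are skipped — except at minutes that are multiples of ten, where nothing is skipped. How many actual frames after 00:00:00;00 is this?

478997

Complete 10-minute blocks: 26, each 17982 frames → 467532.
Remaining 6 whole minutes in the current block: 1800 + 5 × 1798 = 10790 frames.
Within the current minute: 22 × 30 + 17 − 2 = 675 (labels ;00/;01 skipped at this minute). Total = 467532 + 10790 + 675 = 478997.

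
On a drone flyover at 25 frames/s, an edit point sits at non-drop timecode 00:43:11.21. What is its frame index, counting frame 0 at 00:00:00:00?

64796

Total seconds to the label: (0 × 3600 + 43 × 60 + 11) = 2591.
Frame index = 2591 × 25 + 21 = 64796.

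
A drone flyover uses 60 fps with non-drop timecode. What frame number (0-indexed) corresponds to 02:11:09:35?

frame 472175

Total seconds to the label: (2 × 3600 + 11 × 60 + 9) = 7869.
Frame index = 7869 × 60 + 35 = 472175.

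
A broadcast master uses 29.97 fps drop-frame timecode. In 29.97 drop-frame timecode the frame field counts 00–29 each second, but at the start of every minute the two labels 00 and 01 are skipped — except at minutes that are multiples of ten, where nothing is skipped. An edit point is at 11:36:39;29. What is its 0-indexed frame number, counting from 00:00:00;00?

Complete 10-minute blocks: 69, each 17982 frames → 1240758.
Remaining 6 whole minutes in the current block: 1800 + 5 × 1798 = 10790 frames.
Within the current minute: 39 × 30 + 29 − 2 = 1197 (labels ;00/;01 skipped at this minute). Total = 1240758 + 10790 + 1197 = 1252745.

1252745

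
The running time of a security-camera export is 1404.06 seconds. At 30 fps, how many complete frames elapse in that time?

42121 frames

Frames = 1404.06 × 30 = 210609/5 ≈ 42121.8000.
Complete frames: 42121.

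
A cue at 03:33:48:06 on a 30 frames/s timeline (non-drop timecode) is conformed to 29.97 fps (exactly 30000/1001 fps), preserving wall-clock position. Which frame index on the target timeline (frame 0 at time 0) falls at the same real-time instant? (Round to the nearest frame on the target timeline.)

Source frame index: (3×3600 + 33×60 + 48) × 30 + 6 = 384846.
Real time: 384846 / (30) = 64141/5 s.
Target frame: (64141/5) × (30000/1001) = 4998000/13 ≈ 384461.538 → 384462.

frame 384462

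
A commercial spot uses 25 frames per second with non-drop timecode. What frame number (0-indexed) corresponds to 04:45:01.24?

427549

Total seconds to the label: (4 × 3600 + 45 × 60 + 1) = 17101.
Frame index = 17101 × 25 + 24 = 427549.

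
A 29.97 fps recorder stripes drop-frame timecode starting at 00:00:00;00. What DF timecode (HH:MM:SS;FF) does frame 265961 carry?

Ten DF minutes hold 17982 frames, so frame 265961 lies in block 14 (frames 251748–269729) with 14213 frames into that block.
The block's first minute is 1800 frames and the rest 1798 each; 14213 frames reaches minute 7, so 14 × 18 + 7 × 2 = 266 labels have been skipped so far.
Adding those back, label number 265961 + 266 = 266227 at 30 labels/s is 8874 s + 7 f = 2 h 27 min 54 s frame 7, i.e. 02:27:54;07.

02:27:54;07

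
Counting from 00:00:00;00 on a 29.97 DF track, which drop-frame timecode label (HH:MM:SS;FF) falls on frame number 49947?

Each 10-minute DF block holds 10 × 60 × 30 − 9 × 2 = 17982 frames. 49947 ÷ 17982 → 2 full blocks, remainder 13983.
Within the partial block the first minute is 1800 frames and each further minute 1798, so 7 further minute boundaries passed. Total skipped labels = 18 × 2 + 2 × 7 = 50.
Non-drop label index = 49947 + 50 = 49997; at 30 labels/s that is 00:27:46:17, i.e. DF 00:27:46;17.

00:27:46;17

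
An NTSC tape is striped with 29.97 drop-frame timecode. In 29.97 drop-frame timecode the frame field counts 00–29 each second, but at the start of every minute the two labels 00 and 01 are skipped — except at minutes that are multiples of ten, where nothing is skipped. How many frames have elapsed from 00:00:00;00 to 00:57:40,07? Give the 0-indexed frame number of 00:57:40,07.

103703

Complete 10-minute blocks: 5, each 17982 frames → 89910.
Remaining 7 whole minutes in the current block: 1800 + 6 × 1798 = 12588 frames.
Within the current minute: 40 × 30 + 7 − 2 = 1205 (labels ;00/;01 skipped at this minute). Total = 89910 + 12588 + 1205 = 103703.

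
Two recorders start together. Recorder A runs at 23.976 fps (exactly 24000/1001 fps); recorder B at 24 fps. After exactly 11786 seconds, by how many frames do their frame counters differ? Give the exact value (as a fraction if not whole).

282864/1001 frames

A emits 24000/1001 × 11786 = 282864000/1001 frames; B emits 24 × 11786 = 282864.
Difference = 282864/1001 frames (≈ 282.5814); B is ahead of A.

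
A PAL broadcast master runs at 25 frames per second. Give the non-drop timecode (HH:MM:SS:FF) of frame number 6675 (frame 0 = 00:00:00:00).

00:04:27:00

6675 ÷ 25 = 267 full seconds, remainder 0 frames.
267 s = 0 h 4 min 27 s.
Timecode: 00:04:27:00.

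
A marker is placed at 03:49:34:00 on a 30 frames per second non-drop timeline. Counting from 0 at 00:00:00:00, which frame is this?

frame 413220

Total seconds to the label: (3 × 3600 + 49 × 60 + 34) = 13774.
Frame index = 13774 × 30 + 0 = 413220.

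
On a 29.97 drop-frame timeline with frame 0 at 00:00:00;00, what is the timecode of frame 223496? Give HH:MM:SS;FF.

02:04:17;10

Ten DF minutes hold 17982 frames, so frame 223496 lies in block 12 (frames 215784–233765) with 7712 frames into that block.
The block's first minute is 1800 frames and the rest 1798 each; 7712 frames reaches minute 4, so 12 × 18 + 4 × 2 = 224 labels have been skipped so far.
Adding those back, label number 223496 + 224 = 223720 at 30 labels/s is 7457 s + 10 f = 2 h 4 min 17 s frame 10, i.e. 02:04:17;10.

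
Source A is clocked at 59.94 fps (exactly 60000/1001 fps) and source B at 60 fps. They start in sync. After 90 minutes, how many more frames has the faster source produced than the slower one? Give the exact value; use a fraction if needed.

324000/1001 frames

90 min = 5400 s.
A emits 60000/1001 × 5400 = 324000000/1001 frames; B emits 60 × 5400 = 324000.
Difference = 324000/1001 frames (≈ 323.6763); B is ahead of A.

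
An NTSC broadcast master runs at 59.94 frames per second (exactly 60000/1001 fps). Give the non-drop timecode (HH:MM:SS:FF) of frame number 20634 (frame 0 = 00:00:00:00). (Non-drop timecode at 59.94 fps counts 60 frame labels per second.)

00:05:43:54

20634 ÷ 60 = 343 full seconds, remainder 54 frames.
343 s = 0 h 5 min 43 s.
Timecode: 00:05:43:54.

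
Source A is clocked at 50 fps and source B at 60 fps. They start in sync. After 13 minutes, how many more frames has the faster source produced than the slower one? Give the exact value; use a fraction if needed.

13 min = 780 s.
A emits 50 × 780 = 39000 frames; B emits 60 × 780 = 46800.
Difference = 7800 frames; B is ahead of A.

7800 frames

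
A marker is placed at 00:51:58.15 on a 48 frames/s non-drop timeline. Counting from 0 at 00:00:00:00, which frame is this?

149679

Total seconds to the label: (0 × 3600 + 51 × 60 + 58) = 3118.
Frame index = 3118 × 48 + 15 = 149679.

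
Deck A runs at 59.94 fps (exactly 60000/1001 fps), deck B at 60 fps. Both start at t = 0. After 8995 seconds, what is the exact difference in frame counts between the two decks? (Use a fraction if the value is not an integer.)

77100/143 frames

A emits 60000/1001 × 8995 = 77100000/143 frames; B emits 60 × 8995 = 539700.
Difference = 77100/143 frames (≈ 539.1608); B is ahead of A.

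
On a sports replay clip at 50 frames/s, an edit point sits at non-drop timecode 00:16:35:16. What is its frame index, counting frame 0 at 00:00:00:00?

49766

Total seconds to the label: (0 × 3600 + 16 × 60 + 35) = 995.
Frame index = 995 × 50 + 16 = 49766.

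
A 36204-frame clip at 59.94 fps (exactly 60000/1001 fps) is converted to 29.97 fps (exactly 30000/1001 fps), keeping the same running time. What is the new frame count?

Target frames = source frames × (target rate / source rate) = 36204 × (30000/1001)/(60000/1001) = 36204 × 1/2 = 18102.

18102 frames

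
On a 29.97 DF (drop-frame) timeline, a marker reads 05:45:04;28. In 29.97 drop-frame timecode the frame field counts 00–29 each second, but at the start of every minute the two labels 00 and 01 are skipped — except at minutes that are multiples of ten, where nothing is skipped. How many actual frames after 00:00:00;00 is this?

Complete 10-minute blocks: 34, each 17982 frames → 611388.
Remaining 5 whole minutes in the current block: 1800 + 4 × 1798 = 8992 frames.
Within the current minute: 4 × 30 + 28 − 2 = 146 (labels ;00/;01 skipped at this minute). Total = 611388 + 8992 + 146 = 620526.

620526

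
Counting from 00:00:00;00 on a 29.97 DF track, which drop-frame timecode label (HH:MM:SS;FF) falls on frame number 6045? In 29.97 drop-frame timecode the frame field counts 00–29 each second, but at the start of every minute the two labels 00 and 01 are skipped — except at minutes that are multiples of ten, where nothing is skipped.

Ten DF minutes hold 17982 frames, so frame 6045 lies in block 0 (frames 0–17981) with 6045 frames into that block.
The block's first minute is 1800 frames and the rest 1798 each; 6045 frames reaches minute 3, so 0 × 18 + 3 × 2 = 6 labels have been skipped so far.
Adding those back, label number 6045 + 6 = 6051 at 30 labels/s is 201 s + 21 f = 0 h 3 min 21 s frame 21, i.e. 00:03:21;21.

00:03:21;21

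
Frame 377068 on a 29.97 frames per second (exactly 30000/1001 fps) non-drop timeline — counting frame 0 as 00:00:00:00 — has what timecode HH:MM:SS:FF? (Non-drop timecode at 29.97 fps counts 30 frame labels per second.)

377068 ÷ 30 = 12568 full seconds, remainder 28 frames.
12568 s = 3 h 29 min 28 s.
Timecode: 03:29:28:28.

03:29:28:28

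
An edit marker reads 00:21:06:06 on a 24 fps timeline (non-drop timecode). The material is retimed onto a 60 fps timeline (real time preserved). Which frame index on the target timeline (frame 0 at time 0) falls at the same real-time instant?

Source frame index: (0×3600 + 21×60 + 6) × 24 + 6 = 30390.
Real time: 30390 / (24) = 5065/4 s.
Target frame: (5065/4) × (60) = 75975.

frame 75975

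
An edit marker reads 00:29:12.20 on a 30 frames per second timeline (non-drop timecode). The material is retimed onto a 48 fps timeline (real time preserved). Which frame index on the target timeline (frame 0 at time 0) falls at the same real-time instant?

frame 84128

Source frame index: (0×3600 + 29×60 + 12) × 30 + 20 = 52580.
Real time: 52580 / (30) = 5258/3 s.
Target frame: (5258/3) × (48) = 84128.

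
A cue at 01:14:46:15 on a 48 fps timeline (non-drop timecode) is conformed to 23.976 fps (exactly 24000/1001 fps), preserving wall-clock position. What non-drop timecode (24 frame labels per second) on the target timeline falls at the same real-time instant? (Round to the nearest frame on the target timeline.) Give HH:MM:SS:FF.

Source frame index: (1×3600 + 14×60 + 46) × 48 + 15 = 215343.
Real time: 215343 / (48) = 71781/16 s.
Target frame: (71781/16) × (24000/1001) = 107671500/1001 ≈ 107563.936 → 107564.
At 24 labels/s: frame 107564 → 01:14:41:20.

01:14:41:20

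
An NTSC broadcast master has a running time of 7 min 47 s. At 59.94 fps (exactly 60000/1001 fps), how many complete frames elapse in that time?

27992 frames

7 min 47 s = 467 s.
Frames = 467 × 60000/1001 = 28020000/1001 ≈ 27992.0080.
Complete frames: 27992.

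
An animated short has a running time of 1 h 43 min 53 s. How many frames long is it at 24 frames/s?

149592 frames

1 h 43 min 53 s = 6233 s.
Frames = 6233 × 24 = 149592.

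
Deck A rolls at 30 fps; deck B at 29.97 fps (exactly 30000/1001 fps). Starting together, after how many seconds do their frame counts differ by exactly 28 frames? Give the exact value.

14014/15 seconds

The gap grows by |30000/1001 − 30| = 30/1001 frames per second.
Time for a 28-frame gap: 28 ÷ (30/1001) = 14014/15 s.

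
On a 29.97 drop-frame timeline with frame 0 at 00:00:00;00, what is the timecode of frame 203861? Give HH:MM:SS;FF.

01:53:22;05

Each 10-minute DF block holds 10 × 60 × 30 − 9 × 2 = 17982 frames. 203861 ÷ 17982 → 11 full blocks, remainder 6059.
Within the partial block the first minute is 1800 frames and each further minute 1798, so 3 further minute boundaries passed. Total skipped labels = 18 × 11 + 2 × 3 = 204.
Non-drop label index = 203861 + 204 = 204065; at 30 labels/s that is 01:53:22:05, i.e. DF 01:53:22;05.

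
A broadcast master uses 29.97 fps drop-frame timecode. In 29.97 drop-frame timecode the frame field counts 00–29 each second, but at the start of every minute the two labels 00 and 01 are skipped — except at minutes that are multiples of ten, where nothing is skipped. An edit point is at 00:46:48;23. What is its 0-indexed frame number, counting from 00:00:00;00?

84179

Complete 10-minute blocks: 4, each 17982 frames → 71928.
Remaining 6 whole minutes in the current block: 1800 + 5 × 1798 = 10790 frames.
Within the current minute: 48 × 30 + 23 − 2 = 1461 (labels ;00/;01 skipped at this minute). Total = 71928 + 10790 + 1461 = 84179.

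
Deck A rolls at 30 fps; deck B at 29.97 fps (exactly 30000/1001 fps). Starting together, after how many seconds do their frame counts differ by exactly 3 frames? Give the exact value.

100.1 seconds

The gap grows by |30000/1001 − 30| = 30/1001 frames per second.
Time for a 3-frame gap: 3 ÷ (30/1001) = 100.1 s.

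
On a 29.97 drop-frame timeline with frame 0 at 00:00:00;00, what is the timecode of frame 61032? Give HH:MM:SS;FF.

00:33:56;12

Each 10-minute DF block holds 10 × 60 × 30 − 9 × 2 = 17982 frames. 61032 ÷ 17982 → 3 full blocks, remainder 7086.
Within the partial block the first minute is 1800 frames and each further minute 1798, so 3 further minute boundaries passed. Total skipped labels = 18 × 3 + 2 × 3 = 60.
Non-drop label index = 61032 + 60 = 61092; at 30 labels/s that is 00:33:56:12, i.e. DF 00:33:56;12.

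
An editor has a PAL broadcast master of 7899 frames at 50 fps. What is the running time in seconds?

157.98 seconds

Running time = 7899 / (50) = 157.98 s.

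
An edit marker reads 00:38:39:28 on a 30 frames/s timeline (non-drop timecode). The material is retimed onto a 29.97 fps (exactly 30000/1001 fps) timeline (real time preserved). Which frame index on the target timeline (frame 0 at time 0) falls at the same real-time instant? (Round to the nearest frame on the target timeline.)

Source frame index: (0×3600 + 38×60 + 39) × 30 + 28 = 69598.
Real time: 69598 / (30) = 34799/15 s.
Target frame: (34799/15) × (30000/1001) = 69598000/1001 ≈ 69528.472 → 69528.

frame 69528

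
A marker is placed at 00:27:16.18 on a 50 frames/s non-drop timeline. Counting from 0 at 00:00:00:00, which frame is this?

frame 81818

Total seconds to the label: (0 × 3600 + 27 × 60 + 16) = 1636.
Frame index = 1636 × 50 + 18 = 81818.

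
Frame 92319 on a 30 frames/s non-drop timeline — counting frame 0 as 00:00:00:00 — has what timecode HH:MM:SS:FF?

92319 ÷ 30 = 3077 full seconds, remainder 9 frames.
3077 s = 0 h 51 min 17 s.
Timecode: 00:51:17:09.

00:51:17:09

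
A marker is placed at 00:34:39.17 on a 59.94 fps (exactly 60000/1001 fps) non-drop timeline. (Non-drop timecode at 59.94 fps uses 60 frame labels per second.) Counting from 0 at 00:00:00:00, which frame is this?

124757

Total seconds to the label: (0 × 3600 + 34 × 60 + 39) = 2079.
Frame index = 2079 × 60 + 17 = 124757.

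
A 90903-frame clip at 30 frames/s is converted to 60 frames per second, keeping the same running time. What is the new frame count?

Target frames = source frames × (target rate / source rate) = 90903 × (60)/(30) = 90903 × 2 = 181806.

181806 frames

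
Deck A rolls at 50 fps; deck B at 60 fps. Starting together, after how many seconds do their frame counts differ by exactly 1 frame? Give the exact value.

The gap grows by |60 − 50| = 10 frames per second.
Time for a 1-frame gap: 1 ÷ (10) = 0.1 s.

0.1 seconds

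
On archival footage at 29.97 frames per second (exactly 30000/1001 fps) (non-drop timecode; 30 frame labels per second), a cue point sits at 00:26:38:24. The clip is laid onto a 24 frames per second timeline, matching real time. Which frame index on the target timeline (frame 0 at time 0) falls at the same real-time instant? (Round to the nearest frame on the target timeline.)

frame 38410

Source frame index: (0×3600 + 26×60 + 38) × 30 + 24 = 47964.
Real time: 47964 / (30000/1001) = 4000997/2500 s.
Target frame: (4000997/2500) × (24) = 24005982/625 ≈ 38409.571 → 38410.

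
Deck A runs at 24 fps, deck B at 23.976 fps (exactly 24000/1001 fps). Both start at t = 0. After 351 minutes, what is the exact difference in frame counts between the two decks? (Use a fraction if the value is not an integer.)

38880/77 frames

351 min = 21060 s.
A emits 24 × 21060 = 505440 frames; B emits 24000/1001 × 21060 = 38880000/77.
Difference = 38880/77 frames (≈ 504.9351); B is behind A.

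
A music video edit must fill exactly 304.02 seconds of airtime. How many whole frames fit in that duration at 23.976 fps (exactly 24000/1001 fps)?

Frames = 304.02 × 24000/1001 = 7296480/1001 ≈ 7289.1908.
Complete frames: 7289.

7289 frames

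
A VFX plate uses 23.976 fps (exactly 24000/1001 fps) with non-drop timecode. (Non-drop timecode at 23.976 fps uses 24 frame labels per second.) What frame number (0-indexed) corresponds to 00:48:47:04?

Total seconds to the label: (0 × 3600 + 48 × 60 + 47) = 2927.
Frame index = 2927 × 24 + 4 = 70252.

frame 70252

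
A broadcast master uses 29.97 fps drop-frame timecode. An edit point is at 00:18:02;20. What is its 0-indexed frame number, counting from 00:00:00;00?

Complete 10-minute blocks: 1, each 17982 frames → 17982.
Remaining 8 whole minutes in the current block: 1800 + 7 × 1798 = 14386 frames.
Within the current minute: 2 × 30 + 20 − 2 = 78 (labels ;00/;01 skipped at this minute). Total = 17982 + 14386 + 78 = 32446.

32446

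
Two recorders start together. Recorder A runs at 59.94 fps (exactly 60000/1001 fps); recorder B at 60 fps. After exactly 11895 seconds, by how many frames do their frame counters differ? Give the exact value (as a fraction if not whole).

A emits 60000/1001 × 11895 = 54900000/77 frames; B emits 60 × 11895 = 713700.
Difference = 54900/77 frames (≈ 712.9870); B is ahead of A.

54900/77 frames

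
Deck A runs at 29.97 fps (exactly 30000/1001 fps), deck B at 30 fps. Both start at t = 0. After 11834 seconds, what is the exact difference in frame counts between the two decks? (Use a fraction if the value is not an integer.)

A emits 30000/1001 × 11834 = 355020000/1001 frames; B emits 30 × 11834 = 355020.
Difference = 355020/1001 frames (≈ 354.6653); B is ahead of A.

355020/1001 frames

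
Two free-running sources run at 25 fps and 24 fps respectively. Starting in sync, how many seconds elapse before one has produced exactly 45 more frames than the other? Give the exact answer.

45 seconds

The gap grows by |24 − 25| = 1 frame per second.
Time for a 45-frame gap: 45 ÷ (1) = 45 s.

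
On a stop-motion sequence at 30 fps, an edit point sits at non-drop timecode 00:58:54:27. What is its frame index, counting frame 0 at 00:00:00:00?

106047

Total seconds to the label: (0 × 3600 + 58 × 60 + 54) = 3534.
Frame index = 3534 × 30 + 27 = 106047.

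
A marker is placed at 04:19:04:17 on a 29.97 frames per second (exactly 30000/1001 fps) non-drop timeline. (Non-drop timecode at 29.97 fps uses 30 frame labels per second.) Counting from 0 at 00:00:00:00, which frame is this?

Total seconds to the label: (4 × 3600 + 19 × 60 + 4) = 15544.
Frame index = 15544 × 30 + 17 = 466337.

frame 466337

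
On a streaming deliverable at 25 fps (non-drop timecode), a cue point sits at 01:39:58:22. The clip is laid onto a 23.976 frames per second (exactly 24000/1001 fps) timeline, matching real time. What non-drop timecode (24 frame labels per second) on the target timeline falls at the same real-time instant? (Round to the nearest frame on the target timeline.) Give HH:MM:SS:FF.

01:39:52:21

Source frame index: (1×3600 + 39×60 + 58) × 25 + 22 = 149972.
Real time: 149972 / (25) = 149972/25 s.
Target frame: (149972/25) × (24000/1001) = 143973120/1001 ≈ 143829.291 → 143829.
At 24 labels/s: frame 143829 → 01:39:52:21.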